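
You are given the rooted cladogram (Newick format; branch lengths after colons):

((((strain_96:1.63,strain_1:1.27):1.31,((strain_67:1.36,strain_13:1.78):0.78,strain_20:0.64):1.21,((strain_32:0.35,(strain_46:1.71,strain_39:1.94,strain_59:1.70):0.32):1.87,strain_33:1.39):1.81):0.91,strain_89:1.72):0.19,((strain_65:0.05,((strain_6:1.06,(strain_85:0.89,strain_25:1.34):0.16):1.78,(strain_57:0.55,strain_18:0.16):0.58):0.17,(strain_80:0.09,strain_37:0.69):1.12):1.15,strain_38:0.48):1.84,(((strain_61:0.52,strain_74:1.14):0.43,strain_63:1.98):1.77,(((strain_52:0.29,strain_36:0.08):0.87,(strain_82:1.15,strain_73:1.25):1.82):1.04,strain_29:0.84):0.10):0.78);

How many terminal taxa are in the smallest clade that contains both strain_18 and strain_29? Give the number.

28

The MRCA of strain_18 and strain_29 is the root, so the clade is the entire tree.
That clade contains 28 terminal taxa: strain_1, strain_13, strain_18, strain_20, strain_25, strain_29, strain_32, strain_33, strain_36, strain_37, strain_38, strain_39, strain_46, strain_52, strain_57, strain_59, strain_6, strain_61, strain_63, strain_65, strain_67, strain_73, strain_74, strain_80, strain_82, strain_85, strain_89, strain_96.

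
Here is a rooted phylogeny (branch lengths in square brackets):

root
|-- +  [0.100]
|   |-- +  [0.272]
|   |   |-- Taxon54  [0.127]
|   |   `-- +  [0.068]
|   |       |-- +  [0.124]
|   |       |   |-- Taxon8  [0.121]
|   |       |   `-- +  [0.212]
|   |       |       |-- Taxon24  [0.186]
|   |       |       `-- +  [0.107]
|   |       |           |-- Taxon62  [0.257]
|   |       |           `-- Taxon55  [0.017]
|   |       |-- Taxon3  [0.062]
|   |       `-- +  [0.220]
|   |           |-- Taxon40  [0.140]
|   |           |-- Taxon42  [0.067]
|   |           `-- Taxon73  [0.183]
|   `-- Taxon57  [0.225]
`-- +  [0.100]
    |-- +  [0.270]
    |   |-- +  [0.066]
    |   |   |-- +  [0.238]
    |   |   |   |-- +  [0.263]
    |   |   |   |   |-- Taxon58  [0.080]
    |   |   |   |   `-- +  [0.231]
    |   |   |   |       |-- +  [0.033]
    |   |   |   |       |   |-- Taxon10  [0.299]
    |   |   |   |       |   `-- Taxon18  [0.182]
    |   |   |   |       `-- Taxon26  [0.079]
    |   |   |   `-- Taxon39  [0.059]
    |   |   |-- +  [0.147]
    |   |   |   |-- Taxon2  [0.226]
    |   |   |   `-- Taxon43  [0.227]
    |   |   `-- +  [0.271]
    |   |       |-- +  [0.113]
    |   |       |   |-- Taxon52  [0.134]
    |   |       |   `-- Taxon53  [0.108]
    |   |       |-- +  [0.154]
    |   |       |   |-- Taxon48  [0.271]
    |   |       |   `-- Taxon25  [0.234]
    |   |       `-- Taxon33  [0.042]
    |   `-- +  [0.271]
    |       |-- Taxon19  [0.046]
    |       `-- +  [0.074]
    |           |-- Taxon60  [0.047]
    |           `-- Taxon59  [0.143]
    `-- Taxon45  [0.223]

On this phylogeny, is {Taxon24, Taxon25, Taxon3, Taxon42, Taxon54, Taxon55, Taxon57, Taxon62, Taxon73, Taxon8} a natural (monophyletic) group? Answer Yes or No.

The MRCA of the listed taxa is the root, so the smallest clade containing them is the whole tree.
That clade also contains Taxon10, Taxon18, Taxon19, Taxon2, Taxon26, Taxon33, Taxon39, Taxon40, Taxon43, Taxon45, Taxon48, Taxon52, Taxon53, Taxon58, Taxon59, Taxon60, which are not in the proposed group, so the group is not monophyletic.

No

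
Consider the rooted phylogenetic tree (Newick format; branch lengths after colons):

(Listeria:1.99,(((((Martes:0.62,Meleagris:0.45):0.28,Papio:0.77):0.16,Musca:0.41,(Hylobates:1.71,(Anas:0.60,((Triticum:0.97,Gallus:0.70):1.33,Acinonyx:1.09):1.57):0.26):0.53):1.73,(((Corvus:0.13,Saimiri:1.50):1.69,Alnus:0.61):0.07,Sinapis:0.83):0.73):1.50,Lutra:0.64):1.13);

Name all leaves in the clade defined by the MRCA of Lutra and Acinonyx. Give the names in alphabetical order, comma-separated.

Tracing Lutra: it sits inside (((((Martes,Meleagris),Papio),Musca,(Hylobates,(Anas,((Triticum,Gallus),Acinonyx)))),(((Corvus,Saimiri),Alnus),Sinapis)),Lutra).
Tracing Acinonyx: it sits inside ((Triticum,Gallus),Acinonyx).
The smallest clade enclosing both is (((((Martes,Meleagris),Papio),Musca,(Hylobates,(Anas,((Triticum,Gallus),Acinonyx)))),(((Corvus,Saimiri),Alnus),Sinapis)),Lutra); the answer is its 14 terminal taxa in alphabetical order.

Acinonyx, Alnus, Anas, Corvus, Gallus, Hylobates, Lutra, Martes, Meleagris, Musca, Papio, Saimiri, Sinapis, Triticum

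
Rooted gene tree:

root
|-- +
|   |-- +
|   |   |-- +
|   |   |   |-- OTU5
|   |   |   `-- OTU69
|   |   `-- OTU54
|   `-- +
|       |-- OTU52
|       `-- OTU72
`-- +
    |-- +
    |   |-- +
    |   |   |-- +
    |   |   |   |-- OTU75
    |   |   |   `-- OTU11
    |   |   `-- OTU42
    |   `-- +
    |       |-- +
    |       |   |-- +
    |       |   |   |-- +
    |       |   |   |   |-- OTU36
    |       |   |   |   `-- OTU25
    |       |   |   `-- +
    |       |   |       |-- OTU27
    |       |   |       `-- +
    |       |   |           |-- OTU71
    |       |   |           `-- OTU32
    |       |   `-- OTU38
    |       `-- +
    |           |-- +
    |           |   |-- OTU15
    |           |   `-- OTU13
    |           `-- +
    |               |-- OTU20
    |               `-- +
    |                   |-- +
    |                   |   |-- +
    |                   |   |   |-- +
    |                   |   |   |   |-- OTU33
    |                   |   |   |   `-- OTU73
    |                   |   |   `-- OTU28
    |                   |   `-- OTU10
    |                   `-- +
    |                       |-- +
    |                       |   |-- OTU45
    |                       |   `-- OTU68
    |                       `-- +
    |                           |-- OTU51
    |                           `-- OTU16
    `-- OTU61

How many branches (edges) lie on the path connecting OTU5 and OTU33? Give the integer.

The MRCA of OTU5 and OTU33 is the root of the tree.
From OTU5 up to that node: 4 branches. From OTU33 up to the same node: 10 branches. Total: 4 + 10 = 14.

14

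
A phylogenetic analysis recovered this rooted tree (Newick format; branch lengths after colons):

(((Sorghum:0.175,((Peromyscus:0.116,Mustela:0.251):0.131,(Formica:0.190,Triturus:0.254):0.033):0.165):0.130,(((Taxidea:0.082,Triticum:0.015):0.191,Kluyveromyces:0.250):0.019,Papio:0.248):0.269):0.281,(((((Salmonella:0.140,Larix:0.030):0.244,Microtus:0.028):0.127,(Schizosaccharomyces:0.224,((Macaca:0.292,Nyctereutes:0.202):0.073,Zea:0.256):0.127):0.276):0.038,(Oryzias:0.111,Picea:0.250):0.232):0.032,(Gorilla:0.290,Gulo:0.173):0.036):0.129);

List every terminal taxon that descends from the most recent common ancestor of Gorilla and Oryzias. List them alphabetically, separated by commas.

Gorilla, Gulo, Larix, Macaca, Microtus, Nyctereutes, Oryzias, Picea, Salmonella, Schizosaccharomyces, Zea

Tracing Gorilla: it sits inside (Gorilla,Gulo).
Tracing Oryzias: it sits inside (Oryzias,Picea).
The smallest clade enclosing both is (((((Salmonella,Larix),Microtus),(Schizosaccharomyces,((Macaca,Nyctereutes),Zea))),(Oryzias,Picea)),(Gorilla,Gulo)); the answer is its 11 terminal taxa in alphabetical order.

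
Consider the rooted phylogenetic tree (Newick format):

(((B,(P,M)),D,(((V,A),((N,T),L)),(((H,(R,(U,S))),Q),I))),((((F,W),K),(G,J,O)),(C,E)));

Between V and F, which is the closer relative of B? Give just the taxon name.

V

The MRCA of B and V subtends ((B,(P,M)),D,(((V,A),((N,T),L)),(((H,(R,(U,S))),Q),I))) (15 taxa).
The MRCA of B and F is the root, subtending the entire tree (23 taxa).
The first is nested inside the second, so B shares a more recent common ancestor with V.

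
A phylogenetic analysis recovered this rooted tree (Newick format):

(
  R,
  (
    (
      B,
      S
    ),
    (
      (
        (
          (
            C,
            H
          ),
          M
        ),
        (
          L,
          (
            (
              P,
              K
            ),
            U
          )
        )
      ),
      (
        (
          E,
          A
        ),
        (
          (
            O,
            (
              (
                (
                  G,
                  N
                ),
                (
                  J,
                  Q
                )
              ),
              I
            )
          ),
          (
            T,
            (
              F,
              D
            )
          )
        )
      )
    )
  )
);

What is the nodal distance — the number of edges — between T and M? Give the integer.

7

The MRCA of T and M is the node subtending ((((C,H),M),(L,((P,K),U))),((E,A),((O,(((G,N),(J,Q)),I)),(T,(F,D))))).
From T up to that node: 4 branches. From M up to the same node: 3 branches. Total: 4 + 3 = 7.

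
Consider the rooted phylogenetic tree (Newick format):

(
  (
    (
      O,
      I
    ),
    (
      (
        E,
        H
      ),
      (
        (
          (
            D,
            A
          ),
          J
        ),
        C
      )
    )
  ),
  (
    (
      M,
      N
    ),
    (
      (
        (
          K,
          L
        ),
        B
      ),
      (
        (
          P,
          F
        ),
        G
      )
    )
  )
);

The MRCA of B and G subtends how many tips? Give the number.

6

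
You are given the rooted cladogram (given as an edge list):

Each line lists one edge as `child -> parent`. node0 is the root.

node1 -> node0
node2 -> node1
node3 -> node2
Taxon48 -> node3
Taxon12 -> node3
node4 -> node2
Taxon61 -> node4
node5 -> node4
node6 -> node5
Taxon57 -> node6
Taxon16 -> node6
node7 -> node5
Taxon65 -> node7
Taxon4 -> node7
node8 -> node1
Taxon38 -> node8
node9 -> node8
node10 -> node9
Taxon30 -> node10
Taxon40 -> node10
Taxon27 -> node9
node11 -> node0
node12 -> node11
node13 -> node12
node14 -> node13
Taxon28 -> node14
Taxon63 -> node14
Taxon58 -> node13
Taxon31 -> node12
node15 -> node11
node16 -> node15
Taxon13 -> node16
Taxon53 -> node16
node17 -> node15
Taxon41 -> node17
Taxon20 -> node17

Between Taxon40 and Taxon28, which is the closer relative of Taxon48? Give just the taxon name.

Taxon40

The MRCA of Taxon48 and Taxon40 subtends (((Taxon48,Taxon12),(Taxon61,((Taxon57,Taxon16),(Taxon65,Taxon4)))),(Taxon38,((Taxon30,Taxon40),Taxon27))) (11 taxa).
The MRCA of Taxon48 and Taxon28 is the root, subtending the entire tree (19 taxa).
The first is nested inside the second, so Taxon48 shares a more recent common ancestor with Taxon40.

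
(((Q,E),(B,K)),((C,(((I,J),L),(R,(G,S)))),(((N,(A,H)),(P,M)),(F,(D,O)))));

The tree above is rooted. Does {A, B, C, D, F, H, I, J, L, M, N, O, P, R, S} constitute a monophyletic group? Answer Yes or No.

No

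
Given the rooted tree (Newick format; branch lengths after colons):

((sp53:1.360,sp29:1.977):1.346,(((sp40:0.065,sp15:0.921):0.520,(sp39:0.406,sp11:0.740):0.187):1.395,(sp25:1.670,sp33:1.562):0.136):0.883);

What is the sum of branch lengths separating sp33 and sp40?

3.678

The path runs sp33 → … → MRCA → … → sp40; the MRCA is the node subtending (((sp40,sp15),(sp39,sp11)),(sp25,sp33)).
Branch lengths along that path: 1.562 + 0.136 + 1.395 + 0.520 + 0.065 = 3.678.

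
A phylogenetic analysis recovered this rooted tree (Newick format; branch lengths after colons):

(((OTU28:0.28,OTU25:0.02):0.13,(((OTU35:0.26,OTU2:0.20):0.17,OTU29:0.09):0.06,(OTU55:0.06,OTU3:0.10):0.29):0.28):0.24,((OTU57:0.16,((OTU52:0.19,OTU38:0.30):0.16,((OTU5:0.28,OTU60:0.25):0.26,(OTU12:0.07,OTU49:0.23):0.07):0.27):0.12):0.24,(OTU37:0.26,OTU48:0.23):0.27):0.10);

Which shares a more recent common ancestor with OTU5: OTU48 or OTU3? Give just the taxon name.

The MRCA of OTU5 and OTU48 subtends ((OTU57,((OTU52,OTU38),((OTU5,OTU60),(OTU12,OTU49)))),(OTU37,OTU48)) (9 taxa).
The MRCA of OTU5 and OTU3 is the root, subtending the entire tree (16 taxa).
The first is nested inside the second, so OTU5 shares a more recent common ancestor with OTU48.

OTU48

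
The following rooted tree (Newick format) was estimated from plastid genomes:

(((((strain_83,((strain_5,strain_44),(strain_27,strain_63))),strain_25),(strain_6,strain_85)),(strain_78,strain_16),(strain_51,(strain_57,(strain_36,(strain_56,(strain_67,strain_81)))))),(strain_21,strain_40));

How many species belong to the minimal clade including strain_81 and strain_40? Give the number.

18

The MRCA of strain_81 and strain_40 is the root, so the clade is the entire tree.
That clade contains 18 terminal taxa: strain_16, strain_21, strain_25, strain_27, strain_36, strain_40, strain_44, strain_5, strain_51, strain_56, strain_57, strain_6, strain_63, strain_67, strain_78, strain_81, strain_83, strain_85.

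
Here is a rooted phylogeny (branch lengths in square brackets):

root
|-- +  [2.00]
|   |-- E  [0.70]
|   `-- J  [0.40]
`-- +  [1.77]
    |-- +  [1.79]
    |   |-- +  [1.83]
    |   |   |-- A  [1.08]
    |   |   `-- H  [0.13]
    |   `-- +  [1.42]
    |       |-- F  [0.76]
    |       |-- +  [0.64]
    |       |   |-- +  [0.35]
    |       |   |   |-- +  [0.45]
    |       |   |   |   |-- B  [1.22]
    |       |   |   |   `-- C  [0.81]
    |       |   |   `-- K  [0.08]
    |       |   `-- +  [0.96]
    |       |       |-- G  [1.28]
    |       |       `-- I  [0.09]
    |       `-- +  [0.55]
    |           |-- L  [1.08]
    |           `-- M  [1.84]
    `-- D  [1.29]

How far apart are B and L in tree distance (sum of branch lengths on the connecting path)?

The path runs B → … → MRCA → … → L; the MRCA is the node subtending (F,(((B,C),K),(G,I)),(L,M)).
Branch lengths along that path: 1.22 + 0.45 + 0.35 + 0.64 + 0.55 + 1.08 = 4.29.

4.29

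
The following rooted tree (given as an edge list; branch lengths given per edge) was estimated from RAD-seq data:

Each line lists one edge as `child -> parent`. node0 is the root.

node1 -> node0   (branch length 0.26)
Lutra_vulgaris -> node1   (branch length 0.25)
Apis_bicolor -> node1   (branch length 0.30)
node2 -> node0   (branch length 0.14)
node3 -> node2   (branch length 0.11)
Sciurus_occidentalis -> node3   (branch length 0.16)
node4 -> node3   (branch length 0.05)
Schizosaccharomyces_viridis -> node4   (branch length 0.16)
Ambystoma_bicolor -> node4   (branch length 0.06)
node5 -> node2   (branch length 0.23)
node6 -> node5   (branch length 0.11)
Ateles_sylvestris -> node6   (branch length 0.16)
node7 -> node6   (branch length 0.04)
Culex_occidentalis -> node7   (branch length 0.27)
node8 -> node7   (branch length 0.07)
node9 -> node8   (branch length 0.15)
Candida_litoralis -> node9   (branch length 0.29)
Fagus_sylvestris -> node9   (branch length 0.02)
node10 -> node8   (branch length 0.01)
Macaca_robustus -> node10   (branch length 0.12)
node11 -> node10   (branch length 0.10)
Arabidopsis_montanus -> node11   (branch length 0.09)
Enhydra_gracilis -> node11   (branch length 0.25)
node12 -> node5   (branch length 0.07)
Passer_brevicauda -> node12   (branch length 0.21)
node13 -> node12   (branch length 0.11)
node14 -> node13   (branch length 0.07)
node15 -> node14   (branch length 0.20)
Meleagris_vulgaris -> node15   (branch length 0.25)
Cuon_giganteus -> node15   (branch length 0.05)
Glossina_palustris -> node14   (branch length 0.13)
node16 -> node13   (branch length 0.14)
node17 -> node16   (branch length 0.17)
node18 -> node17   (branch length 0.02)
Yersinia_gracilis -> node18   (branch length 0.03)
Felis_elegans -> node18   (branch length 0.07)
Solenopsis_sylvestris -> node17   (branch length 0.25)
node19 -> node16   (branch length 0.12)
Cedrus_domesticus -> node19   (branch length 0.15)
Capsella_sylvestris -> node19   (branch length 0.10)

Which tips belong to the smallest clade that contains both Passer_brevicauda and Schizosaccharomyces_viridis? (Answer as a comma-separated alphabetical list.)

Tracing Passer_brevicauda: it sits inside (Passer_brevicauda,(((Meleagris_vulgaris,Cuon_giganteus),Glossina_palustris),(((Yersinia_gracilis,Felis_elegans),Solenopsis_sylvestris),(Cedrus_domesticus,Capsella_sylvestris)))).
Tracing Schizosaccharomyces_viridis: it sits inside (Schizosaccharomyces_viridis,Ambystoma_bicolor).
The smallest clade enclosing both is ((Sciurus_occidentalis,(Schizosaccharomyces_viridis,Ambystoma_bicolor)),((Ateles_sylvestris,(Culex_occidentalis,((Candida_litoralis,Fagus_sylvestris),(Macaca_robustus,(Arabidopsis_montanus,Enhydra_gracilis))))),(Passer_brevicauda,(((Meleagris_vulgaris,Cuon_giganteus),Glossina_palustris),(((Yersinia_gracilis,Felis_elegans),Solenopsis_sylvestris),(Cedrus_domesticus,Capsella_sylvestris)))))); the answer is its 19 terminal taxa in alphabetical order.

Ambystoma_bicolor, Arabidopsis_montanus, Ateles_sylvestris, Candida_litoralis, Capsella_sylvestris, Cedrus_domesticus, Culex_occidentalis, Cuon_giganteus, Enhydra_gracilis, Fagus_sylvestris, Felis_elegans, Glossina_palustris, Macaca_robustus, Meleagris_vulgaris, Passer_brevicauda, Schizosaccharomyces_viridis, Sciurus_occidentalis, Solenopsis_sylvestris, Yersinia_gracilis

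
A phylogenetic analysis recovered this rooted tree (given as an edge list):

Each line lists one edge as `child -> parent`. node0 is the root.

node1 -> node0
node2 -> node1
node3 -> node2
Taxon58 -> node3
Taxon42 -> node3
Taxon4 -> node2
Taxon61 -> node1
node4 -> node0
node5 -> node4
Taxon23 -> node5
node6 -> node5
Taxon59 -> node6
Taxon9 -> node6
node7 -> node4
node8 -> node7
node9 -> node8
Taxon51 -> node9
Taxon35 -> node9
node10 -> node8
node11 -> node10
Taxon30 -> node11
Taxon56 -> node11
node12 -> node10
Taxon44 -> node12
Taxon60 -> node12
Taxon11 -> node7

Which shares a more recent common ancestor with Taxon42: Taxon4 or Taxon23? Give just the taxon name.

Taxon4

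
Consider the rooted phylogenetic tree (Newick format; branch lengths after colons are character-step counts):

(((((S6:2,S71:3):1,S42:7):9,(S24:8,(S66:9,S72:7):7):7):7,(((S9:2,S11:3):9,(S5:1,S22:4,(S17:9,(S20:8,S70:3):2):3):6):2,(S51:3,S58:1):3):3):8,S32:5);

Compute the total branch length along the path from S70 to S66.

49

The path runs S70 → … → MRCA → … → S66; the MRCA is the node subtending ((((S6,S71),S42),(S24,(S66,S72))),(((S9,S11),(S5,S22,(S17,(S20,S70)))),(S51,S58))).
Branch lengths along that path: 3 + 2 + 3 + 6 + 2 + 3 + 7 + 7 + 7 + 9 = 49.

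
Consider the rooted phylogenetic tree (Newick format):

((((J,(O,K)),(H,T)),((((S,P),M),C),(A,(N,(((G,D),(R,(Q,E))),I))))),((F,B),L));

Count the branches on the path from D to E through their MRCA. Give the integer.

The MRCA of D and E is the node subtending ((G,D),(R,(Q,E))).
From D up to that node: 2 branches. From E up to the same node: 3 branches. Total: 2 + 3 = 5.

5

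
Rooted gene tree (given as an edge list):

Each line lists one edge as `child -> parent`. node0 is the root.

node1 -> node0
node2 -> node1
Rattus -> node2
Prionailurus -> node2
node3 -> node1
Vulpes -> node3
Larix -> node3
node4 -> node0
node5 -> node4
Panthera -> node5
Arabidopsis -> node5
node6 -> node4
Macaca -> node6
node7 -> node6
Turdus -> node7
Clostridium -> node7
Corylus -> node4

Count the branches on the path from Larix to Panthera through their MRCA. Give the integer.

6

The MRCA of Larix and Panthera is the root of the tree.
From Larix up to that node: 3 branches. From Panthera up to the same node: 3 branches. Total: 3 + 3 = 6.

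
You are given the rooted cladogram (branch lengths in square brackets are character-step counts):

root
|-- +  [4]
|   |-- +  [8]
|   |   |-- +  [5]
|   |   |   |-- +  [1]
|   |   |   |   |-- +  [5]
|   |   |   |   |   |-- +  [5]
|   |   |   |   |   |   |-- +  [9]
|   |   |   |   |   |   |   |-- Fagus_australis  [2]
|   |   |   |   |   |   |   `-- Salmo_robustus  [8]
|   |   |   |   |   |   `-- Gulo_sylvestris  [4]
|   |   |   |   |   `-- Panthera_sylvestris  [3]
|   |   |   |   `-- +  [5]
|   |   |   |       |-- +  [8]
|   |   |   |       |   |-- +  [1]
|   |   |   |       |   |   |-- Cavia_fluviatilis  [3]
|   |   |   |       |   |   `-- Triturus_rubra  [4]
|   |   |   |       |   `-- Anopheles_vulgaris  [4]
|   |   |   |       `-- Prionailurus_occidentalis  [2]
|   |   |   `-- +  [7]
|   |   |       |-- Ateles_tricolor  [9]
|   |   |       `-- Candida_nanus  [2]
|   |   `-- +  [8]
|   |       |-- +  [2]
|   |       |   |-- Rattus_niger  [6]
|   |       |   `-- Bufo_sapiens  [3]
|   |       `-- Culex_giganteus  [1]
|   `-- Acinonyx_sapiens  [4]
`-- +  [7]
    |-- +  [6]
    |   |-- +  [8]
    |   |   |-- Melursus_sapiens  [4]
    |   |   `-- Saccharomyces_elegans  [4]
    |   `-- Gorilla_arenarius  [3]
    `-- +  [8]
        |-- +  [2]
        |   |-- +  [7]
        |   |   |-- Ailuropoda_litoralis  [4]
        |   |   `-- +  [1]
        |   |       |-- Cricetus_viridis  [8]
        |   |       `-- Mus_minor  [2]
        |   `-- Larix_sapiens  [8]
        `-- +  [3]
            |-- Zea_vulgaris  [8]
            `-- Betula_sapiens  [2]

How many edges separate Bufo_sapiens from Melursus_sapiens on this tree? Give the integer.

9

The MRCA of Bufo_sapiens and Melursus_sapiens is the root of the tree.
From Bufo_sapiens up to that node: 5 branches. From Melursus_sapiens up to the same node: 4 branches. Total: 5 + 4 = 9.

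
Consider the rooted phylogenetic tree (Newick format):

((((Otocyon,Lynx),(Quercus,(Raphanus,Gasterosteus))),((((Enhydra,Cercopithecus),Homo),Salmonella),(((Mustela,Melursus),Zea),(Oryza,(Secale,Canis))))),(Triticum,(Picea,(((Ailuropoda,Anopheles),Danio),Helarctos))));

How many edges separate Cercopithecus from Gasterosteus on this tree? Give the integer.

9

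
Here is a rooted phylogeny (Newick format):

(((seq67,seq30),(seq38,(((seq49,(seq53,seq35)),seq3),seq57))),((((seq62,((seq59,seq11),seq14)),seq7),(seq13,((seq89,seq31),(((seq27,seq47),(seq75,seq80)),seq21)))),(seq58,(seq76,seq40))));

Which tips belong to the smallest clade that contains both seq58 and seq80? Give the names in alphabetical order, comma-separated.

Tracing seq58: it sits inside (seq58,(seq76,seq40)).
Tracing seq80: it sits inside (seq75,seq80).
The smallest clade enclosing both is ((((seq62,((seq59,seq11),seq14)),seq7),(seq13,((seq89,seq31),(((seq27,seq47),(seq75,seq80)),seq21)))),(seq58,(seq76,seq40))); the answer is its 16 terminal taxa in alphabetical order.

seq11, seq13, seq14, seq21, seq27, seq31, seq40, seq47, seq58, seq59, seq62, seq7, seq75, seq76, seq80, seq89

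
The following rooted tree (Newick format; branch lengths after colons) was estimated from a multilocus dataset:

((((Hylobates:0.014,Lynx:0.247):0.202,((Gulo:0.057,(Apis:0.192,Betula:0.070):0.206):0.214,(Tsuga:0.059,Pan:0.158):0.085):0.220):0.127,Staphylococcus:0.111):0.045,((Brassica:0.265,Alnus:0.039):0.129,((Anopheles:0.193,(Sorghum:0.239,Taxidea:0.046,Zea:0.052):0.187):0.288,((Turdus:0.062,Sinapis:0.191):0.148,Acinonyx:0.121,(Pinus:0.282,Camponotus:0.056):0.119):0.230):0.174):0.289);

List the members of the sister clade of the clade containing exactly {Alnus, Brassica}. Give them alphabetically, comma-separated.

Acinonyx, Anopheles, Camponotus, Pinus, Sinapis, Sorghum, Taxidea, Turdus, Zea

The clade containing exactly {Alnus, Brassica} attaches to the tree at the node subtending ((Brassica,Alnus),((Anopheles,(Sorghum,Taxidea,Zea)),((Turdus,Sinapis),Acinonyx,(Pinus,Camponotus)))).
The other lineage descending from that same node — the sister group — is ((Anopheles,(Sorghum,Taxidea,Zea)),((Turdus,Sinapis),Acinonyx,(Pinus,Camponotus))); its 9 tips in alphabetical order are the answer.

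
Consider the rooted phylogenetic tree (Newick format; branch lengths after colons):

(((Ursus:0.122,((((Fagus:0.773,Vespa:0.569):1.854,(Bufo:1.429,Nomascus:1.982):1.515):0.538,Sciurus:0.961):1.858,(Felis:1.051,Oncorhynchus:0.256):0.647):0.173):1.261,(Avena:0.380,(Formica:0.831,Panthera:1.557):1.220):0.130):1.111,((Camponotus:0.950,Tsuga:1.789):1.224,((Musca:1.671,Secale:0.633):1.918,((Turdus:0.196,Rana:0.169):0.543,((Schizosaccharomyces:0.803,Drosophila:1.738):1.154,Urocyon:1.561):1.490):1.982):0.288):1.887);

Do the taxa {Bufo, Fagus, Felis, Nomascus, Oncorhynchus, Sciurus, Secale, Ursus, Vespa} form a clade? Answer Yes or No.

The MRCA of the listed taxa is the root, so the smallest clade containing them is the whole tree.
That clade also contains Avena, Camponotus, Drosophila, Formica, Musca, Panthera, Rana, Schizosaccharomyces, Tsuga, Turdus, Urocyon, which are not in the proposed group, so the group is not monophyletic.

No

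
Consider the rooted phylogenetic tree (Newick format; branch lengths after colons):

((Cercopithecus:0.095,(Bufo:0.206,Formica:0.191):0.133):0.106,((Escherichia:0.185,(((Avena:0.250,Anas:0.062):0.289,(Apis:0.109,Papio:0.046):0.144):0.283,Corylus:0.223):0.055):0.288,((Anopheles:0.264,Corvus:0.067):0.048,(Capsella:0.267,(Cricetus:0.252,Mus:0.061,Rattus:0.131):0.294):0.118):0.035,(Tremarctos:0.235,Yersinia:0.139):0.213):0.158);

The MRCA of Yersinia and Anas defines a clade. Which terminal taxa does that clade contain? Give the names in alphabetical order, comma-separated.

Anas, Anopheles, Apis, Avena, Capsella, Corvus, Corylus, Cricetus, Escherichia, Mus, Papio, Rattus, Tremarctos, Yersinia

Tracing Yersinia: it sits inside (Tremarctos,Yersinia).
Tracing Anas: it sits inside (Avena,Anas).
The smallest clade enclosing both is ((Escherichia,(((Avena,Anas),(Apis,Papio)),Corylus)),((Anopheles,Corvus),(Capsella,(Cricetus,Mus,Rattus))),(Tremarctos,Yersinia)); the answer is its 14 terminal taxa in alphabetical order.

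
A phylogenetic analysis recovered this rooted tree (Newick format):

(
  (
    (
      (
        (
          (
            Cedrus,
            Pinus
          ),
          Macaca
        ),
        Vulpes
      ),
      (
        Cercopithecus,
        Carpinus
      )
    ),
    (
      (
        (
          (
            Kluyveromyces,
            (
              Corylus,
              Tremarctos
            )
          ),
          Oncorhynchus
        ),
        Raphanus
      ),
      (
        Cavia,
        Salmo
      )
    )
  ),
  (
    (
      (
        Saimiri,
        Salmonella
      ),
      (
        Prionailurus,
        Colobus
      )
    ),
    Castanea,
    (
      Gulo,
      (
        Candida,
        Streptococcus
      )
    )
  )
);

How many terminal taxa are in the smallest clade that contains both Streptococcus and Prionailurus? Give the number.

8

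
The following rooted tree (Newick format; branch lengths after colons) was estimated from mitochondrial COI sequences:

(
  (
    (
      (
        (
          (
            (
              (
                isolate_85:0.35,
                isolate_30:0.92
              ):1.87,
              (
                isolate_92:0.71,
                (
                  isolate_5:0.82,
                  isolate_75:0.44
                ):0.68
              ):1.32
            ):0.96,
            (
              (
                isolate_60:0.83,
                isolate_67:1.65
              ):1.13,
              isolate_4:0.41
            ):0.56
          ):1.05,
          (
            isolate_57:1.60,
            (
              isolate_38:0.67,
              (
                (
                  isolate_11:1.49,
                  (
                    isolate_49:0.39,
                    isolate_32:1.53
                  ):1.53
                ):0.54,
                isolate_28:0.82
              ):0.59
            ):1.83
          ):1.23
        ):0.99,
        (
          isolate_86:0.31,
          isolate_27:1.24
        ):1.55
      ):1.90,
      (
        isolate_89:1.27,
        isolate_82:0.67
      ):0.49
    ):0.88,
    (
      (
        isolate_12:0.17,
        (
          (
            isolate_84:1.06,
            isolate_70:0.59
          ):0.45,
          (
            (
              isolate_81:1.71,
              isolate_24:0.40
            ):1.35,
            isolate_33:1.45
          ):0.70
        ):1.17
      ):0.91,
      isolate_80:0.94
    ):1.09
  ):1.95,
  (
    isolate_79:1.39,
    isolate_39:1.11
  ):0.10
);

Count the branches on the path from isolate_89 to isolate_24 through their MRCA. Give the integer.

The MRCA of isolate_89 and isolate_24 is the node subtending (((((((isolate_85,isolate_30),(isolate_92,(isolate_5,isolate_75))),((isolate_60,isolate_67),isolate_4)),(isolate_57,(isolate_38,((isolate_11,(isolate_49,isolate_32)),isolate_28)))),(isolate_86,isolate_27)),(isolate_89,isolate_82)),((isolate_12,((isolate_84,isolate_70),((isolate_81,isolate_24),isolate_33))),isolate_80)).
From isolate_89 up to that node: 3 branches. From isolate_24 up to the same node: 6 branches. Total: 3 + 6 = 9.

9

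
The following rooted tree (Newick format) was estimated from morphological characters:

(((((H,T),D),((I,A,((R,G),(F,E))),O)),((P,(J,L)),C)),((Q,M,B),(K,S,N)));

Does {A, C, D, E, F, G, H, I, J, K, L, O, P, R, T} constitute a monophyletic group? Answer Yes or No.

The MRCA of the listed taxa is the root, so the smallest clade containing them is the whole tree.
That clade also contains B, M, N, Q, S, which are not in the proposed group, so the group is not monophyletic.

No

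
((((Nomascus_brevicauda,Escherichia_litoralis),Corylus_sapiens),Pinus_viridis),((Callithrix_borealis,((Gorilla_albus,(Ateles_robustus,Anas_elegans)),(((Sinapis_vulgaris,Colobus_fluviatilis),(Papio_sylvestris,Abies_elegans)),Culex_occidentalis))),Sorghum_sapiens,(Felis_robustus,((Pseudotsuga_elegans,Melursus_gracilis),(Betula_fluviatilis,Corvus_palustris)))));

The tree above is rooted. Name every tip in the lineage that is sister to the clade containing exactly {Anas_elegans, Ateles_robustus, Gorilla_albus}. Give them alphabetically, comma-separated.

Abies_elegans, Colobus_fluviatilis, Culex_occidentalis, Papio_sylvestris, Sinapis_vulgaris

The clade containing exactly {Anas_elegans, Ateles_robustus, Gorilla_albus} attaches to the tree at the node subtending ((Gorilla_albus,(Ateles_robustus,Anas_elegans)),(((Sinapis_vulgaris,Colobus_fluviatilis),(Papio_sylvestris,Abies_elegans)),Culex_occidentalis)).
The other lineage descending from that same node — the sister group — is (((Sinapis_vulgaris,Colobus_fluviatilis),(Papio_sylvestris,Abies_elegans)),Culex_occidentalis); its 5 tips in alphabetical order are the answer.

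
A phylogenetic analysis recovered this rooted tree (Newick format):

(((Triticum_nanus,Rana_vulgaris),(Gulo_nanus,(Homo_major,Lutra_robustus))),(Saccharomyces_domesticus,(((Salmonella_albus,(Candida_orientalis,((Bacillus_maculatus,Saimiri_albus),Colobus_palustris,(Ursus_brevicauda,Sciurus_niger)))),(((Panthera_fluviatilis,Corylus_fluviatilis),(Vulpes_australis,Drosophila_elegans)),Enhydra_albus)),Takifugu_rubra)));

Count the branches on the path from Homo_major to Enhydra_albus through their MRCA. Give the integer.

9

The MRCA of Homo_major and Enhydra_albus is the root of the tree.
From Homo_major up to that node: 4 branches. From Enhydra_albus up to the same node: 5 branches. Total: 4 + 5 = 9.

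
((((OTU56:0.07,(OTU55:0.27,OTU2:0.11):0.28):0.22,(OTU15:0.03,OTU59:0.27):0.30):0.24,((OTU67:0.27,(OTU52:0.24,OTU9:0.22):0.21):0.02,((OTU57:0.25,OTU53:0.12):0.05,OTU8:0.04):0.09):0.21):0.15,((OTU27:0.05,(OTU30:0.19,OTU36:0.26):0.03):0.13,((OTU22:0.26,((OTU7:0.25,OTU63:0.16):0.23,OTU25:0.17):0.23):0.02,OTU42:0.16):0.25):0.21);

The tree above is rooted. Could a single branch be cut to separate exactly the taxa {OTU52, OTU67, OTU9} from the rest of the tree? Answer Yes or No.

The most recent common ancestor of these taxa subtends (OTU67,(OTU52,OTU9)).
That clade has exactly 3 tips — every listed taxon and nothing else — so the group is monophyletic.

Yes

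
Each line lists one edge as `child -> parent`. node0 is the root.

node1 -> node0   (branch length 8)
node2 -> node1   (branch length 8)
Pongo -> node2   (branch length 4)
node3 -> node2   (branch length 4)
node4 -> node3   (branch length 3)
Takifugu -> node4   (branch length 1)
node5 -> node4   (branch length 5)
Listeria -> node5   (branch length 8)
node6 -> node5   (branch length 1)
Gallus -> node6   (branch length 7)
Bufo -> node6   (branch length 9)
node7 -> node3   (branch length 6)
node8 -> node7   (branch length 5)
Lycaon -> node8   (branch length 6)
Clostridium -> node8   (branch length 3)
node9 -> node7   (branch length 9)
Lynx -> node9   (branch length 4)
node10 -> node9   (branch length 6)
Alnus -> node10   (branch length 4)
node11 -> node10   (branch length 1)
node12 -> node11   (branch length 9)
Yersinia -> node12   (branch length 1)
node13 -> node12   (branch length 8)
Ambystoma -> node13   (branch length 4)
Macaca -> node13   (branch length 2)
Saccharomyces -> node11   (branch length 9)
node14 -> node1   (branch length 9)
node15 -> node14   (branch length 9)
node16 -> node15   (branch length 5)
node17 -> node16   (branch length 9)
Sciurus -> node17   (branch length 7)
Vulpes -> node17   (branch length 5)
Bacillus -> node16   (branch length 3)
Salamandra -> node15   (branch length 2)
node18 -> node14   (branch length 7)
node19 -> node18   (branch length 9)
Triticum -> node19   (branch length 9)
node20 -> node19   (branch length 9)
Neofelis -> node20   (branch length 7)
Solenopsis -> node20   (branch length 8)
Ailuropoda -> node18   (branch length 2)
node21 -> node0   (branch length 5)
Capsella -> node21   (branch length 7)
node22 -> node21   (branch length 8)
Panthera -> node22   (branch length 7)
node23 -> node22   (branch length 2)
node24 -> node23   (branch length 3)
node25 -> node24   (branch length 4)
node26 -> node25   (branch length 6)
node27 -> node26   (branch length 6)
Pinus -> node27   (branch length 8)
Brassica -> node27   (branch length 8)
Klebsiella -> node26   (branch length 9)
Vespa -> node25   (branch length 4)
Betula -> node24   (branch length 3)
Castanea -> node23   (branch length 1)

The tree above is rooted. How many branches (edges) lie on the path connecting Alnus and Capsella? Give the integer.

The MRCA of Alnus and Capsella is the root of the tree.
From Alnus up to that node: 7 branches. From Capsella up to the same node: 2 branches. Total: 7 + 2 = 9.

9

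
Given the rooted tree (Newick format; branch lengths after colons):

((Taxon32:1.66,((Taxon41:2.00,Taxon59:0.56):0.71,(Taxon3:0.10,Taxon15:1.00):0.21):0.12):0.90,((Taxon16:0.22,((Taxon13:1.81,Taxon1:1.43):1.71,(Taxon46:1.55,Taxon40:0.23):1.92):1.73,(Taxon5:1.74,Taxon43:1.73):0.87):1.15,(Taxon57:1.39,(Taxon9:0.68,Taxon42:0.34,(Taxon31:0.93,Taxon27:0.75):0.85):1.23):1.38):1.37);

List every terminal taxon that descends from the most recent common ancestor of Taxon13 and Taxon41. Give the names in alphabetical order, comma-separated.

Taxon1, Taxon13, Taxon15, Taxon16, Taxon27, Taxon3, Taxon31, Taxon32, Taxon40, Taxon41, Taxon42, Taxon43, Taxon46, Taxon5, Taxon57, Taxon59, Taxon9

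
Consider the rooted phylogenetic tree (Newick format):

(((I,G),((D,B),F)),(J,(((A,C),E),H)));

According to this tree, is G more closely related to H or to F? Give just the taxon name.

The MRCA of G and F subtends ((I,G),((D,B),F)) (5 taxa).
The MRCA of G and H is the root, subtending the entire tree (10 taxa).
The first is nested inside the second, so G shares a more recent common ancestor with F.

F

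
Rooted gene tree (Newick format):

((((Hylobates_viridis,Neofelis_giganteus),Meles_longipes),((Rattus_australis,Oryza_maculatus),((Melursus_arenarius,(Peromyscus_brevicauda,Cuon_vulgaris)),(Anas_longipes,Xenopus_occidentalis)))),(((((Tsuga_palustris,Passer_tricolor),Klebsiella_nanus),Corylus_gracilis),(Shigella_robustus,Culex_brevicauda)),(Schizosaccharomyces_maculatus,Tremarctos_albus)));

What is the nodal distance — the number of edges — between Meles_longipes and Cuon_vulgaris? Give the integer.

The MRCA of Meles_longipes and Cuon_vulgaris is the node subtending (((Hylobates_viridis,Neofelis_giganteus),Meles_longipes),((Rattus_australis,Oryza_maculatus),((Melursus_arenarius,(Peromyscus_brevicauda,Cuon_vulgaris)),(Anas_longipes,Xenopus_occidentalis)))).
From Meles_longipes up to that node: 2 branches. From Cuon_vulgaris up to the same node: 5 branches. Total: 2 + 5 = 7.

7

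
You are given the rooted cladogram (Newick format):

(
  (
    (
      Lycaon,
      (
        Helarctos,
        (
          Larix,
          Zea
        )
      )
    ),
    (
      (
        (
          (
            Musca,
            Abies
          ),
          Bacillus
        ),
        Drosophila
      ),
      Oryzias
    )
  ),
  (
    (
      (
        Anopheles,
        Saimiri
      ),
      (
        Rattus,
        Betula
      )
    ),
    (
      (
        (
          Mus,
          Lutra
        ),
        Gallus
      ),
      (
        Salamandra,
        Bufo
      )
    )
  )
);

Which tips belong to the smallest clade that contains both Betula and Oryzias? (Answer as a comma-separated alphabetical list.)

Abies, Anopheles, Bacillus, Betula, Bufo, Drosophila, Gallus, Helarctos, Larix, Lutra, Lycaon, Mus, Musca, Oryzias, Rattus, Saimiri, Salamandra, Zea

Tracing Betula: it sits inside (Rattus,Betula).
Tracing Oryzias: it sits inside ((((Musca,Abies),Bacillus),Drosophila),Oryzias).
The smallest clade enclosing both is the whole tree (their MRCA is the root), so the answer is all 18 tips in alphabetical order.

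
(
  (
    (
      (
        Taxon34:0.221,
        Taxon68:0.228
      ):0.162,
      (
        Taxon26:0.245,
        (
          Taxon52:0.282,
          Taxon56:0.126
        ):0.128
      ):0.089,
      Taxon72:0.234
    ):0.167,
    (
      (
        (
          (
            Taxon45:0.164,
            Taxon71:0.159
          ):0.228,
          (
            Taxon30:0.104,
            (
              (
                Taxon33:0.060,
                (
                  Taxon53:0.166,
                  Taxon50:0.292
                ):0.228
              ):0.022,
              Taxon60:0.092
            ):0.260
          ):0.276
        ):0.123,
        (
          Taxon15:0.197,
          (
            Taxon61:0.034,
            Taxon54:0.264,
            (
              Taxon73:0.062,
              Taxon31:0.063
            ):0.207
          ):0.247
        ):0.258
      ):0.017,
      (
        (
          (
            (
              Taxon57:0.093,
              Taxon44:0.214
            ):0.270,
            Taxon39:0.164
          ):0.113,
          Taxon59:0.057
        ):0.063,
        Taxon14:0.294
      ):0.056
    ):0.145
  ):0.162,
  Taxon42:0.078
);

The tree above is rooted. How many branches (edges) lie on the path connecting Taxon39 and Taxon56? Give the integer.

9

The MRCA of Taxon39 and Taxon56 is the node subtending (((Taxon34,Taxon68),(Taxon26,(Taxon52,Taxon56)),Taxon72),((((Taxon45,Taxon71),(Taxon30,((Taxon33,(Taxon53,Taxon50)),Taxon60))),(Taxon15,(Taxon61,Taxon54,(Taxon73,Taxon31)))),((((Taxon57,Taxon44),Taxon39),Taxon59),Taxon14))).
From Taxon39 up to that node: 5 branches. From Taxon56 up to the same node: 4 branches. Total: 5 + 4 = 9.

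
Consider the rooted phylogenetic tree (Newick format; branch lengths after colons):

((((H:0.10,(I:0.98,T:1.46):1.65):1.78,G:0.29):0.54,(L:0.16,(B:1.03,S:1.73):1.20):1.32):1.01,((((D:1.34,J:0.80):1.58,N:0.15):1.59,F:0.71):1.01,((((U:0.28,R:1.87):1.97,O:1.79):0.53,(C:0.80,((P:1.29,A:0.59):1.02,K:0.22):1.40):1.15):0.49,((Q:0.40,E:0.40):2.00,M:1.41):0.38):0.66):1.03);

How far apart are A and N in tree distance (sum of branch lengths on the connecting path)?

8.06

The path runs A → … → MRCA → … → N; the MRCA is the node subtending ((((D,J),N),F),((((U,R),O),(C,((P,A),K))),((Q,E),M))).
Branch lengths along that path: 0.59 + 1.02 + 1.40 + 1.15 + 0.49 + 0.66 + 1.01 + 1.59 + 0.15 = 8.06.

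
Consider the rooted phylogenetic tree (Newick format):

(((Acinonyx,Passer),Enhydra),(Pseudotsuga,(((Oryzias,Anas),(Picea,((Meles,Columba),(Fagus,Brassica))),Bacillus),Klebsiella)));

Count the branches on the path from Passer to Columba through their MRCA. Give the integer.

10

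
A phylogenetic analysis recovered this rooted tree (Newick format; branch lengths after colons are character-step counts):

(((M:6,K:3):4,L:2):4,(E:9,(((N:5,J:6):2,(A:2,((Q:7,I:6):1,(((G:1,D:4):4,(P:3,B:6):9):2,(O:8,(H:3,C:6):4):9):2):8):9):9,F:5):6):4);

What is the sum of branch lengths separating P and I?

23

The path runs P → … → MRCA → … → I; the MRCA is the node subtending ((Q,I),(((G,D),(P,B)),(O,(H,C)))).
Branch lengths along that path: 3 + 9 + 2 + 2 + 1 + 6 = 23.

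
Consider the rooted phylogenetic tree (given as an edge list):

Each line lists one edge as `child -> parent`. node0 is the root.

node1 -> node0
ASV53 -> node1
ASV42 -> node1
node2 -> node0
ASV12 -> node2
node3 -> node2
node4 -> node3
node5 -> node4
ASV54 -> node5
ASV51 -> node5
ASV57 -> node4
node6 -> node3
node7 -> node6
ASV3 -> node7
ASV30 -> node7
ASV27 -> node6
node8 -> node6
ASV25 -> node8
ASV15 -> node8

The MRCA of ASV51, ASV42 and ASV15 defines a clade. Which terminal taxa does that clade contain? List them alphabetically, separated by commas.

ASV12, ASV15, ASV25, ASV27, ASV3, ASV30, ASV42, ASV51, ASV53, ASV54, ASV57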